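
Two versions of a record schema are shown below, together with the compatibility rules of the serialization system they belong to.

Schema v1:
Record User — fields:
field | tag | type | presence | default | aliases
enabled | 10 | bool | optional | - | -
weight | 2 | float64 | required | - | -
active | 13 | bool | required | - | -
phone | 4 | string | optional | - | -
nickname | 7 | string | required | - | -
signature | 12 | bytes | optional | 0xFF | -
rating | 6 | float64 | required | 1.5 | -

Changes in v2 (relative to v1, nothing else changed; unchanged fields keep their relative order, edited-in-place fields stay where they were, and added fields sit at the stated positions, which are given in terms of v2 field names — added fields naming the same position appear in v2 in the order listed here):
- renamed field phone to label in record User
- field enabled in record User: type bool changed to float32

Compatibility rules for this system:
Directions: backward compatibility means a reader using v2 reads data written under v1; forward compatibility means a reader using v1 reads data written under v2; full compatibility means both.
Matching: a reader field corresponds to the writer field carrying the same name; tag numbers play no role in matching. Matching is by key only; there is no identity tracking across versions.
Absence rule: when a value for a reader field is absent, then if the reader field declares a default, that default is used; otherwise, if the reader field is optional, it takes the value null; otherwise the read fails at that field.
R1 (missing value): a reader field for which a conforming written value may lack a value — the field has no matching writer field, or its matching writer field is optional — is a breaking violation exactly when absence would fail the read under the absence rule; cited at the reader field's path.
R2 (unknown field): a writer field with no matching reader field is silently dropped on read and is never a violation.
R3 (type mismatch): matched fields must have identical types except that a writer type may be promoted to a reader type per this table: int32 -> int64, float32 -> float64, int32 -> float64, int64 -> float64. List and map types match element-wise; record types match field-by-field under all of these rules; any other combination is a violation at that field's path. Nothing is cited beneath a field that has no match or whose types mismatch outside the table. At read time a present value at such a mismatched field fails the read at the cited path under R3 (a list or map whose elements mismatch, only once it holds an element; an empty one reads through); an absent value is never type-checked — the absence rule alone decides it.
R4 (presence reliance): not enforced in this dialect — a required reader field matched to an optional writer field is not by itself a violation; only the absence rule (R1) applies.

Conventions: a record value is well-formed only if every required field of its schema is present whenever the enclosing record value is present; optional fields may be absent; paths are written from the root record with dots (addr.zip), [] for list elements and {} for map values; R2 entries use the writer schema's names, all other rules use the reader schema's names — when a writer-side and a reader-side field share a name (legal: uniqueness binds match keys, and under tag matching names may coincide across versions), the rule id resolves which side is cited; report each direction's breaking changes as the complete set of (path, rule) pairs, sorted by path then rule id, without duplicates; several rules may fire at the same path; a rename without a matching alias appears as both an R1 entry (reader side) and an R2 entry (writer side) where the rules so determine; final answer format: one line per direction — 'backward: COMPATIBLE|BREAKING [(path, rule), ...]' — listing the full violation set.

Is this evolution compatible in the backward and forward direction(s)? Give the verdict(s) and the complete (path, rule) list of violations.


backward: BREAKING [(enabled, R3)]; forward: BREAKING [(enabled, R3)]

arrows below run writer -> reader for User
checking backward for User: reader v2 against writer v1:
  enabled: paired with writer enabled (bool -> float32; writer optional)
  weight: paired with writer weight (float64 -> float64; writer required)
  active: paired with writer active (bool -> bool; writer required)
  label: no writer-side match
  nickname: paired with writer nickname (string -> string; writer required)
  signature: paired with writer signature (bytes -> bytes; writer optional)
  rating: paired with writer rating (float64 -> float64; writer required)
  writer field phone has no reader counterpart
  violation R3 at enabled
  => backward verdict for User: BREAKING, 1 violation(s)
checking forward for User: reader v1 against writer v2:
  enabled: paired with writer enabled (float32 -> bool; writer optional)
  weight: paired with writer weight (float64 -> float64; writer required)
  active: paired with writer active (bool -> bool; writer required)
  phone: no writer-side match
  nickname: paired with writer nickname (string -> string; writer required)
  signature: paired with writer signature (bytes -> bytes; writer optional)
  rating: paired with writer rating (float64 -> float64; writer required)
  writer field label has no reader counterpart
  violation R3 at enabled
  => forward verdict for User: BREAKING, 1 violation(s)


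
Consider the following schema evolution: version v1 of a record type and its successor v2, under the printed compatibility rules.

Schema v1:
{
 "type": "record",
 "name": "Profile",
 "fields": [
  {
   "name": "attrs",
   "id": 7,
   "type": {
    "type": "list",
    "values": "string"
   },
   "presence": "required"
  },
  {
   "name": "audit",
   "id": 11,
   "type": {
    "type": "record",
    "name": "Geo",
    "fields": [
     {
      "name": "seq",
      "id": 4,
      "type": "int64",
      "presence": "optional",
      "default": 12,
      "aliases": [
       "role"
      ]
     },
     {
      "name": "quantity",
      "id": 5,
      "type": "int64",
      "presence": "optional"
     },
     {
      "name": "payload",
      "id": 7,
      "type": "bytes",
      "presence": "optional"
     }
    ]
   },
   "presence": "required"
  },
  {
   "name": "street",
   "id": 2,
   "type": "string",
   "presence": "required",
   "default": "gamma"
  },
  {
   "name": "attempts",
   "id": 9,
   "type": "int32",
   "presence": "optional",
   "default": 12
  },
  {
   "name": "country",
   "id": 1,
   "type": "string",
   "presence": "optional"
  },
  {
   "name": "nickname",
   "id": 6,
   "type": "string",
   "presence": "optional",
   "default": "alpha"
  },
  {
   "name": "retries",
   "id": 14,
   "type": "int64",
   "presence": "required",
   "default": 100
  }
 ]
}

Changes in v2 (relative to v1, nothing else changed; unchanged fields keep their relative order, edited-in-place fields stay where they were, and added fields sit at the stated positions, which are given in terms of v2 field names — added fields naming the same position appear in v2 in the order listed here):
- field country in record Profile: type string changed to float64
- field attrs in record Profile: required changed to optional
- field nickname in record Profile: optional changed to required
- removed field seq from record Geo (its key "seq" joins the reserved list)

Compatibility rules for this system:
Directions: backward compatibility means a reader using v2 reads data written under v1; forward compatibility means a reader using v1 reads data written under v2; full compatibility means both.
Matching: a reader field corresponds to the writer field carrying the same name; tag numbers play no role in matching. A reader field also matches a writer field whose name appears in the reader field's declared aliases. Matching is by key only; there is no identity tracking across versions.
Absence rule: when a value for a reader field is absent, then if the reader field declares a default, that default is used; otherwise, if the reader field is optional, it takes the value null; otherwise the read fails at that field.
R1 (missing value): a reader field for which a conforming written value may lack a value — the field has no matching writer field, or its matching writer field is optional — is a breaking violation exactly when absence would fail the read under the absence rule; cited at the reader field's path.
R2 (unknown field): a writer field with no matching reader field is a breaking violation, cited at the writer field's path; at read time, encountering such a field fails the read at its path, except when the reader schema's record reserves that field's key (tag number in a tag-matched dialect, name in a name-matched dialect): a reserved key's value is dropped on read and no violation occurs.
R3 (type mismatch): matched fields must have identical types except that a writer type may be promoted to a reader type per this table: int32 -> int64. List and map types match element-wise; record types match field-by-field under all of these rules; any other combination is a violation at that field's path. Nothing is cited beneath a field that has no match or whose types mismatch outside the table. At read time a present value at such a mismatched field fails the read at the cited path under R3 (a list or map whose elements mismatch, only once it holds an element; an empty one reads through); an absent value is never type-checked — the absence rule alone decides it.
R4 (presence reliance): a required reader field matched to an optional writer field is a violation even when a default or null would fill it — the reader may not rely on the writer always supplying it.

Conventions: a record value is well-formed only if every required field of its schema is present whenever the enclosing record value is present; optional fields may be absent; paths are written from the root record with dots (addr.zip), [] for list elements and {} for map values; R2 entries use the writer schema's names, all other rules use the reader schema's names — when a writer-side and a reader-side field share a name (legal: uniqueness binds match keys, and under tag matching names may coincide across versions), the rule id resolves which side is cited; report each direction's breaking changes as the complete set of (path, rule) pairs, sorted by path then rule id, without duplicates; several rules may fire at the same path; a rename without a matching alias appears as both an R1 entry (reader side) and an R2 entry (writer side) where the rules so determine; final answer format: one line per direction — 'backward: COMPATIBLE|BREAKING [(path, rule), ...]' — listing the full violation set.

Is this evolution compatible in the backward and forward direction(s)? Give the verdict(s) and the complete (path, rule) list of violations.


the writer's type comes first in each Profile pair
backward for Profile (reader v2, writer v1):
  list<string> -> list<string>, writer required: attrs aligns to attrs
  Geo -> Geo, writer required: audit aligns to audit
  string -> string, writer required: street aligns to street
  int32 -> int32, writer optional: attempts aligns to attempts
  string -> float64, writer optional: country aligns to country
  string -> string, writer optional: nickname aligns to nickname
  int64 -> int64, writer required: retries aligns to retries
  int64 -> int64, writer optional: audit.quantity aligns to audit.quantity
  bytes -> bytes, writer optional: audit.payload aligns to audit.payload
  leftover writer field: audit.seq
  breaking: (country, R3)
  breaking: (nickname, R4)
  => backward: BREAKING (2)
forward for Profile (reader v1, writer v2):
  list<string> -> list<string>, writer optional: attrs aligns to attrs
  Geo -> Geo, writer required: audit aligns to audit
  string -> string, writer required: street aligns to street
  int32 -> int32, writer optional: attempts aligns to attempts
  float64 -> string, writer optional: country aligns to country
  string -> string, writer required: nickname aligns to nickname
  int64 -> int64, writer required: retries aligns to retries
  audit.seq: no writer-side match
  int64 -> int64, writer optional: audit.quantity aligns to audit.quantity
  bytes -> bytes, writer optional: audit.payload aligns to audit.payload
  breaking: (attrs, R1)
  breaking: (attrs, R4)
  breaking: (country, R3)
  => forward: BREAKING (3)

backward: BREAKING [(country, R3), (nickname, R4)]; forward: BREAKING [(attrs, R1), (attrs, R4), (country, R3)]


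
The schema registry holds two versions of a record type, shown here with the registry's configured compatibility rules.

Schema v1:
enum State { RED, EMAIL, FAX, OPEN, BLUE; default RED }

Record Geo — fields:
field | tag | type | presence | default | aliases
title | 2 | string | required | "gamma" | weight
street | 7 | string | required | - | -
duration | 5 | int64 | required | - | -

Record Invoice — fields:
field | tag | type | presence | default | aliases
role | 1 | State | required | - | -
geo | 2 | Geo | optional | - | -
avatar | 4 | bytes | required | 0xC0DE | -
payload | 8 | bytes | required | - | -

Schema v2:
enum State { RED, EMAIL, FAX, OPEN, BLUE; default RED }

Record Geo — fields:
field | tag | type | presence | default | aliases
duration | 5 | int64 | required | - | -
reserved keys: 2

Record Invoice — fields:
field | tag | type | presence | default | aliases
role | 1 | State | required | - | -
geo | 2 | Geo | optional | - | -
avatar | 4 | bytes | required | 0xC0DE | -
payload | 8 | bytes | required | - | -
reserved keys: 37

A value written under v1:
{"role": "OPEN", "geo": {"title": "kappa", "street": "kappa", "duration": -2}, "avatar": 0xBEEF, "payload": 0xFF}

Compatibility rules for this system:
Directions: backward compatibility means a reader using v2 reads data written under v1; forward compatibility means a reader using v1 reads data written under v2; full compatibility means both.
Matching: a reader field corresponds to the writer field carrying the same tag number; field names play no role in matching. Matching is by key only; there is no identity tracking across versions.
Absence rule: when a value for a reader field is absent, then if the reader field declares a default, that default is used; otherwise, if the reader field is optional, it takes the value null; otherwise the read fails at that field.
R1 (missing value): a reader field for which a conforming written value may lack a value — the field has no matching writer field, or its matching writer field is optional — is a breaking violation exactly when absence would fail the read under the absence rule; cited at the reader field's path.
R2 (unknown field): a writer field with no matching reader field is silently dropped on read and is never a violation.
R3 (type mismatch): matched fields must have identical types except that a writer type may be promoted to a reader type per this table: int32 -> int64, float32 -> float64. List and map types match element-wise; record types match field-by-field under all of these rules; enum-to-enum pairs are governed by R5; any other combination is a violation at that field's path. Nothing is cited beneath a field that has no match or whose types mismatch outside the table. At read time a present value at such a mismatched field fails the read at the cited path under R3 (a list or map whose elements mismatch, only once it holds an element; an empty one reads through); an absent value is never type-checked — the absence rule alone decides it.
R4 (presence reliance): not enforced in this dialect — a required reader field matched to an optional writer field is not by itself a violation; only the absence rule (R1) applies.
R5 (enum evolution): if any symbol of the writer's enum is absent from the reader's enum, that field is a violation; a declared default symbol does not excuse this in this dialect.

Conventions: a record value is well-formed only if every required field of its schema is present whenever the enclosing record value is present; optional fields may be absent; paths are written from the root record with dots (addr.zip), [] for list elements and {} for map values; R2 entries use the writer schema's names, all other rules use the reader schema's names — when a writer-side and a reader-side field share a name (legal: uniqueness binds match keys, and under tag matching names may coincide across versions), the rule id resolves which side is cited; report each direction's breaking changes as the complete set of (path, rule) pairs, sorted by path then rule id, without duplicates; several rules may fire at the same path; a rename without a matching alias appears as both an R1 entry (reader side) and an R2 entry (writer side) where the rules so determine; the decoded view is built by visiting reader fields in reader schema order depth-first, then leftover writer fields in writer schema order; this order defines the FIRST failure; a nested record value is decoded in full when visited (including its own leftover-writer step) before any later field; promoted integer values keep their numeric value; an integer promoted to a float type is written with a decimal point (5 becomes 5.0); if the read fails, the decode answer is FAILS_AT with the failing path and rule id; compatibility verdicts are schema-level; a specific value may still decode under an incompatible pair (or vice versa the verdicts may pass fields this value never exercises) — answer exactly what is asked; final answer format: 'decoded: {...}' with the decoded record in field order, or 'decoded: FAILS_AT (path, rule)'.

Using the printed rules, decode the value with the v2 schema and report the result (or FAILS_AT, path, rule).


decoded: {"role": "OPEN", "geo": {"duration": -2}, "avatar": 0xBEEF, "payload": 0xFF}

arrows below run writer -> reader for Invoice
decoding the Invoice value with the v2 reader:
  role := "OPEN"
  geo.duration := -2
  writer geo.title: no reader field; dropped
  writer geo.street: no reader field; dropped
  avatar := 0xBEEF
  payload := 0xFF
  => decoded: {"role": "OPEN", "geo": {"duration": -2}, "avatar": 0xBEEF, "payload": 0xFF}


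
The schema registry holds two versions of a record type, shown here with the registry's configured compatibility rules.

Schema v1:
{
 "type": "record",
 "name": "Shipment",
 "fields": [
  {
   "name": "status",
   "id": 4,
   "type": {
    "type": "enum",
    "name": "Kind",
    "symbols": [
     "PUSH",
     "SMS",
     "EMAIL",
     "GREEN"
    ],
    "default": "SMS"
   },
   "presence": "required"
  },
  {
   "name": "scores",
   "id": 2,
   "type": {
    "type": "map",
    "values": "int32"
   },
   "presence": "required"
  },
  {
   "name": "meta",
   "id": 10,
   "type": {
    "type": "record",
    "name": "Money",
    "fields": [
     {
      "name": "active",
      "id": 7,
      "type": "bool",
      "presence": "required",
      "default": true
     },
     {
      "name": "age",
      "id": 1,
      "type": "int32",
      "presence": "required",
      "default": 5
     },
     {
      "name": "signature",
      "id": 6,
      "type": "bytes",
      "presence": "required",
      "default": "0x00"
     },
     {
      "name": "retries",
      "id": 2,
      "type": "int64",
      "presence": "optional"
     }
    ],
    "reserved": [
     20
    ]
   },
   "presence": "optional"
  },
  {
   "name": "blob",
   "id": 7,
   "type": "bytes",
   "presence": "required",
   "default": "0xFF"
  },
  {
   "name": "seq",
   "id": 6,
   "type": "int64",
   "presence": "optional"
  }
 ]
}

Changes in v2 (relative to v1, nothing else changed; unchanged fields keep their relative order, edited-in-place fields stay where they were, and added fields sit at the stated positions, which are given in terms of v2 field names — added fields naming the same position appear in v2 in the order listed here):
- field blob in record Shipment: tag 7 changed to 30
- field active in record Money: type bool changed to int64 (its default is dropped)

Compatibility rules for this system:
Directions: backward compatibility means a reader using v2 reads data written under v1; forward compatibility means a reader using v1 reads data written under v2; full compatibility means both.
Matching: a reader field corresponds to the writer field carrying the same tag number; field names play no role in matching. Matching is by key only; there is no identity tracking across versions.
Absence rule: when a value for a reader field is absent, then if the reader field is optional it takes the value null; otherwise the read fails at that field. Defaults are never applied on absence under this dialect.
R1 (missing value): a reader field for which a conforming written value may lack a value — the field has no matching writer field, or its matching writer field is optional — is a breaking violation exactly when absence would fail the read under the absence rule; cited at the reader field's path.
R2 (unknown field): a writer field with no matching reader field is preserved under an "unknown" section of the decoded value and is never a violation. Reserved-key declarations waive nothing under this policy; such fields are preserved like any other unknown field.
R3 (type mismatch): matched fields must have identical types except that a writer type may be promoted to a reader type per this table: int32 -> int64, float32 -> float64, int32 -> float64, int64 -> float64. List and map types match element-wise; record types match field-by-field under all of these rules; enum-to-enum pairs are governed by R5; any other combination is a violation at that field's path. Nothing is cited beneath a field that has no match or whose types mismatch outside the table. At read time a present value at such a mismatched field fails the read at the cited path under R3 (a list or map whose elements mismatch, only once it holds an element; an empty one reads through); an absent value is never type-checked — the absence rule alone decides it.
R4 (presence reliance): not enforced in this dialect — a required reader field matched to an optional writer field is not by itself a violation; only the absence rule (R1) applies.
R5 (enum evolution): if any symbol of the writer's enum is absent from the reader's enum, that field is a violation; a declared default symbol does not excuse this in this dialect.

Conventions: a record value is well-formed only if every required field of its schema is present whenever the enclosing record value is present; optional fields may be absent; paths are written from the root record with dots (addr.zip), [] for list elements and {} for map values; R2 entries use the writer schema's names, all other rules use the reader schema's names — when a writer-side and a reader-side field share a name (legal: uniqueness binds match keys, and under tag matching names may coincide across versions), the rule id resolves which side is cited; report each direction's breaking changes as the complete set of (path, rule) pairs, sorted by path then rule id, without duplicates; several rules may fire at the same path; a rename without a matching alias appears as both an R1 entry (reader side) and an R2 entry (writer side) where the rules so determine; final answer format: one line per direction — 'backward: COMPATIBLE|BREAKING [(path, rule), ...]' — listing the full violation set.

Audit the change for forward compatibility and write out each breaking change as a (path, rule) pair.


the writer's type comes first in each Shipment pair
forward analysis of Shipment with v1 as reader and v2 as writer:
  status: paired with writer status (Kind -> Kind; writer required)
  scores: paired with writer scores (map<string, int32> -> map<string, int32>; writer required)
  meta: paired with writer meta (Money -> Money; writer optional)
  blob: no writer-side match
  seq: paired with writer seq (int64 -> int64; writer optional)
  writer field blob has no reader counterpart
  meta.active: paired with writer meta.active (int64 -> bool; writer required)
  meta.age: paired with writer meta.age (int32 -> int32; writer required)
  meta.signature: paired with writer meta.signature (bytes -> bytes; writer required)
  meta.retries: paired with writer meta.retries (int64 -> int64; writer optional)
  breaking: (blob, R1)
  breaking: (meta.active, R3)
  => forward: BREAKING (2)

forward: BREAKING [(blob, R1), (meta.active, R3)]


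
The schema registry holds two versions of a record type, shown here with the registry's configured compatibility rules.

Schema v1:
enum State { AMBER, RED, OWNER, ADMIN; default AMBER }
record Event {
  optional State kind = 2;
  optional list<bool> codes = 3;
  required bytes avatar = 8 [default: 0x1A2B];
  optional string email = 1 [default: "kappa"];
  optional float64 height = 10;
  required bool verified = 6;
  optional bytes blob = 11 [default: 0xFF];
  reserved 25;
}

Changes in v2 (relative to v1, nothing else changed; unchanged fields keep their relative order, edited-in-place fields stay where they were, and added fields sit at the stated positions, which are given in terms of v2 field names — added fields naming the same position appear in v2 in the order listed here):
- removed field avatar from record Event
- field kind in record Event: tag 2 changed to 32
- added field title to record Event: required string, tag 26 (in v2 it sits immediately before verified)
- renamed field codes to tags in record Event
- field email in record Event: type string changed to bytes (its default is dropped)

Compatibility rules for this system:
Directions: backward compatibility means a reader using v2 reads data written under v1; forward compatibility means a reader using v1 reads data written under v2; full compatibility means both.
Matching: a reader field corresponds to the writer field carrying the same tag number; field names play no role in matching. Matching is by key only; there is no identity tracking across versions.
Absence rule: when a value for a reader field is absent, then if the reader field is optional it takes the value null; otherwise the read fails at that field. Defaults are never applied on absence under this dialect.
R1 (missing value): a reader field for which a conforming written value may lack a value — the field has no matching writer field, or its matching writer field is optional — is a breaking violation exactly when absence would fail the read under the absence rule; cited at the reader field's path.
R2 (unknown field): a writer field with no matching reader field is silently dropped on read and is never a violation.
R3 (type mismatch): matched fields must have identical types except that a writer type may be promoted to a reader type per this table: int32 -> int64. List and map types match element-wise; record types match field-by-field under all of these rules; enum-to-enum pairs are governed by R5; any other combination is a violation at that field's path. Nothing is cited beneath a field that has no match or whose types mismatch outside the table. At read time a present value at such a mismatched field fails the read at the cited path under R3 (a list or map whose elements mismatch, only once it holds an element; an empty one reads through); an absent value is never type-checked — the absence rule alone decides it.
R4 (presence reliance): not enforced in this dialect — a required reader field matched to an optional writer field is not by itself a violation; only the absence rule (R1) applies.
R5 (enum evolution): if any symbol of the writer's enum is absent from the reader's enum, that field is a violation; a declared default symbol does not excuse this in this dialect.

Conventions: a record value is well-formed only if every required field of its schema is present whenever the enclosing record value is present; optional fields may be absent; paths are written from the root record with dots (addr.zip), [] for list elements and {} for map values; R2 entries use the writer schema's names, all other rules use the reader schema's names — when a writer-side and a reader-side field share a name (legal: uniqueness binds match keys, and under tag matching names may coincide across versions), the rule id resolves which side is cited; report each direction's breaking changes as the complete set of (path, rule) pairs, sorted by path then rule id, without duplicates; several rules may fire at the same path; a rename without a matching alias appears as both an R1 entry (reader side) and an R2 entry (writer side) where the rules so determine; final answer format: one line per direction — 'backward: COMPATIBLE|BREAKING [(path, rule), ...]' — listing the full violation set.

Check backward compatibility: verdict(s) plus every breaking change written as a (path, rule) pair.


backward: BREAKING [(email, R3), (title, R1)]

arrows below run writer -> reader for Event
backward analysis of Event with v2 as reader and v1 as writer:
  kind: no writer-side match
  tags <- codes (list<bool> -> list<bool>, writer optional)
  email <- email (string -> bytes, writer optional)
  height <- height (float64 -> float64, writer optional)
  title: no writer-side match
  verified <- verified (bool -> bool, writer required)
  blob <- blob (bytes -> bytes, writer optional)
  writer field kind has no reader counterpart
  writer field avatar has no reader counterpart
  breaking: (email, R3)
  breaking: (title, R1)
  backward on Event therefore BREAKING (2)
the other Event changes do not affect what is asked:
  removed field avatar from record Event -> affects forward compatibility only, which is not asked
  field kind in record Event: tag 2 changed to 32 -> triggers nothing under Event's printed rules — same verdict
  renamed field codes to tags in record Event -> triggers nothing under Event's printed rules — same verdict


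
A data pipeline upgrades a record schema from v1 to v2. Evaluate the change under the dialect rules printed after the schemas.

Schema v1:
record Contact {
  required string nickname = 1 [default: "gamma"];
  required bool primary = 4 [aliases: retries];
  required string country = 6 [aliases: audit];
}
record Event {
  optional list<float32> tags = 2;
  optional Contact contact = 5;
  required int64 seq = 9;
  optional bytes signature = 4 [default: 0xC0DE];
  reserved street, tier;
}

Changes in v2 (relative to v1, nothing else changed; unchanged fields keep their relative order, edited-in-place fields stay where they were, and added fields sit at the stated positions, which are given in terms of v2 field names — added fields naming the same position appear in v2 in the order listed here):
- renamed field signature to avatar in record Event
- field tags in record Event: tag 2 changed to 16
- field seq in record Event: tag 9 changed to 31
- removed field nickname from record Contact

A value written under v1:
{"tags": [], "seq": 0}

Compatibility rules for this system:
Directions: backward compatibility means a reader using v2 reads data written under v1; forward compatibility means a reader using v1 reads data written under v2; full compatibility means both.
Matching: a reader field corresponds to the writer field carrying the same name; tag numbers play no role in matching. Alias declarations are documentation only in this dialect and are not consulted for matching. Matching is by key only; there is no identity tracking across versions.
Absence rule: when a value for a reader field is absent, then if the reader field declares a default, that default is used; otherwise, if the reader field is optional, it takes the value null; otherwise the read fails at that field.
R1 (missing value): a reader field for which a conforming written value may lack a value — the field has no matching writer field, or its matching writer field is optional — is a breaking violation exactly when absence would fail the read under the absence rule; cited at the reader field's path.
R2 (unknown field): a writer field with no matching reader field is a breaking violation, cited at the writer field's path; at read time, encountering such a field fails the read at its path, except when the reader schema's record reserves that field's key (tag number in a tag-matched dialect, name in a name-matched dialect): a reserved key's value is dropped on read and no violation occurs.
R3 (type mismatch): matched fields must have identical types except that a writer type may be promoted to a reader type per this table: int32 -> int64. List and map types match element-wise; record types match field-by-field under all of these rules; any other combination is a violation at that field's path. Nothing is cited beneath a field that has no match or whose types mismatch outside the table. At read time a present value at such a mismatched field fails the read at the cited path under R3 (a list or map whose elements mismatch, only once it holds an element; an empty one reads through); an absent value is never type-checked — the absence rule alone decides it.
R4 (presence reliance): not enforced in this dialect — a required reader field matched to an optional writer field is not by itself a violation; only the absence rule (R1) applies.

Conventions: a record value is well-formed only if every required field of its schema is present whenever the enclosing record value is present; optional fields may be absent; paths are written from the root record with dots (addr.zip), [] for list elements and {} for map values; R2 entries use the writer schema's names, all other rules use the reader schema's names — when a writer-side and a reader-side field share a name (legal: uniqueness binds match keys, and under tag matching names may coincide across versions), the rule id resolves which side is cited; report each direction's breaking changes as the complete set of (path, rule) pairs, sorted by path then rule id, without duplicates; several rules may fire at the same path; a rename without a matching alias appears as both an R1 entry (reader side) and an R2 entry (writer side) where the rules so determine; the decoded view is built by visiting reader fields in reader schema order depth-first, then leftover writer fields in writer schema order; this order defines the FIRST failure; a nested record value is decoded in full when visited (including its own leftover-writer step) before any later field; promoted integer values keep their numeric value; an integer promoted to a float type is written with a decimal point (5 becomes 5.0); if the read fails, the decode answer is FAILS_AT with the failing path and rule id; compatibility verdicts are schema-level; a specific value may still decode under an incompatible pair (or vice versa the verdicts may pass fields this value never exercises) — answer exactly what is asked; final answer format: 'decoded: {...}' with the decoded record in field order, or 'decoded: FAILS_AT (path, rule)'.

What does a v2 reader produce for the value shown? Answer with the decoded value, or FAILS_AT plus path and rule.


decoded: {"tags": [], "contact": null, "seq": 0, "avatar": 0xC0DE}

arrows below run writer -> reader for Event
decode (reader v2):
  tags := []
  contact := null (absent, optional -> null)
  seq := 0
  avatar := 0xC0DE (absent -> default)
  => decoded: {"tags": [], "contact": null, "seq": 0, "avatar": 0xC0DE}
remaining Event differences; none change what is asked:
  field tags in record Event: tag 2 changed to 16 -> triggers nothing under the printed rules; the Event answer is the same either way
  field seq in record Event: tag 9 changed to 31 -> triggers nothing under the printed rules; the Event answer is the same either way
  removed field nickname from record Contact -> affects the rule determinations only; this particular Event value decodes identically


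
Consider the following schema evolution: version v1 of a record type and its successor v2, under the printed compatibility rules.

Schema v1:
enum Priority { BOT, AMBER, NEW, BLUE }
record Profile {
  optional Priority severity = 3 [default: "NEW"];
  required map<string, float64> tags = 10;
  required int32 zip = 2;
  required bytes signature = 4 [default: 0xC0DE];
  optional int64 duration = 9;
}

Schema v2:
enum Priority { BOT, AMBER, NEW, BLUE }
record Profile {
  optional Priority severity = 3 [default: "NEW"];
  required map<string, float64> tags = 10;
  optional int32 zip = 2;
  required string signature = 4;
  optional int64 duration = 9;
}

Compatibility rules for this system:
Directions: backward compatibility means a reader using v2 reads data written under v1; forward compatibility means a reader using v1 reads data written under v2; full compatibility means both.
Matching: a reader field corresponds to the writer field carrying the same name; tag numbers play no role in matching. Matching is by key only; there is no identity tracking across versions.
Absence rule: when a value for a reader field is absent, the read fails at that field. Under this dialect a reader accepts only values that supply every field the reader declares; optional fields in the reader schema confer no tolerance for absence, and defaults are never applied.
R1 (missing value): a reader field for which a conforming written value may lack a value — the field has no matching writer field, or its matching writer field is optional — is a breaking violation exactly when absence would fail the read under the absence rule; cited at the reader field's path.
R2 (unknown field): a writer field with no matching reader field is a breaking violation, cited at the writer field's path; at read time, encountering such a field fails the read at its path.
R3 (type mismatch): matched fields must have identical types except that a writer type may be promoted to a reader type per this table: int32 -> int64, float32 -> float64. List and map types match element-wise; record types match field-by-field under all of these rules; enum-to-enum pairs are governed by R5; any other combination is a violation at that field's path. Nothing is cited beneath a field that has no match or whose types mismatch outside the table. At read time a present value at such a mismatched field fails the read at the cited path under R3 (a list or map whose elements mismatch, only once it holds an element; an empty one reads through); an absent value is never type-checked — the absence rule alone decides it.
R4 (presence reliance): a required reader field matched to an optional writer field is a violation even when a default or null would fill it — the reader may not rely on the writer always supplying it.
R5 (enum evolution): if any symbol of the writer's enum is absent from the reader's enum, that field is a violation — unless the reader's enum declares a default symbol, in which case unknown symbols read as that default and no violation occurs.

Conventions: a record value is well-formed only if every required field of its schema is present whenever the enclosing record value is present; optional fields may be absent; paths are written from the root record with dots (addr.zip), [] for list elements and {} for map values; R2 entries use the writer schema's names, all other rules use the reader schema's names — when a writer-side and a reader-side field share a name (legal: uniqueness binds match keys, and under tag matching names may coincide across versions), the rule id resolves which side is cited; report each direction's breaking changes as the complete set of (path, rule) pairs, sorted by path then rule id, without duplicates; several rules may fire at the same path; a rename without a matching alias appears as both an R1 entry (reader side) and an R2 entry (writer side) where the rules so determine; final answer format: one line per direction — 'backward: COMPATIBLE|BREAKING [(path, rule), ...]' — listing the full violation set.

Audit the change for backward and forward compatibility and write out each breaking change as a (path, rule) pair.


backward: BREAKING [(duration, R1), (severity, R1), (signature, R3)]; forward: BREAKING [(duration, R1), (severity, R1), (signature, R3), (zip, R1), (zip, R4)]

each type pair in Profile: writer, then reader
backward on Profile — v2 reading data written by v1:
  severity <- severity (Priority -> Priority, writer optional)
  tags <- tags (map<string, float64> -> map<string, float64>, writer required)
  zip <- zip (int32 -> int32, writer required)
  signature <- signature (bytes -> string, writer required)
  duration <- duration (int64 -> int64, writer optional)
  violation R1 at duration
  violation R1 at severity
  violation R3 at signature
  => 3 violation(s): backward is BREAKING for Profile
forward on Profile — v1 reading data written by v2:
  severity <- severity (Priority -> Priority, writer optional)
  tags <- tags (map<string, float64> -> map<string, float64>, writer required)
  zip <- zip (int32 -> int32, writer optional)
  signature <- signature (string -> bytes, writer required)
  duration <- duration (int64 -> int64, writer optional)
  violation R1 at duration
  violation R1 at severity
  violation R3 at signature
  violation R1 at zip
  violation R4 at zip
  => 5 violation(s): forward is BREAKING for Profile
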